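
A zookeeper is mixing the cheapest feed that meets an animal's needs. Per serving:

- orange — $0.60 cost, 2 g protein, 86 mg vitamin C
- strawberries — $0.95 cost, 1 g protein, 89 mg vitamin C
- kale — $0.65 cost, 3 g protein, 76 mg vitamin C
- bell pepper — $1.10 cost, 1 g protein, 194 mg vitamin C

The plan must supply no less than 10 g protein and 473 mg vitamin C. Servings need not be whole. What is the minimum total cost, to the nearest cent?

Compare the cost at each extreme point of the feasible region.
orange only: max(10/2, 473/86) = 5.5 servings → $3.30.
strawberries only: max(10/1, 473/89) = 10 servings → $9.50.
kale only: max(10/3, 473/76) = 6.224 servings → $4.05.
bell pepper only: max(10/1, 473/194) = 10 servings → $11.00.
orange + strawberries with both tight: 4.533 servings and 0.9348 servings → $3.61.
orange + kale: the both-tight solution has a negative serving — not a feasible corner.
orange + bell pepper with both tight: 4.858 servings and 0.2848 servings → $3.23.
strawberries + kale with both tight: 3.45 servings and 2.183 servings → $4.70.
strawberries + bell pepper with both targets exact would need a negative amount; discard.
kale + bell pepper with both tight: 2.899 servings and 1.302 servings → $3.32.
Cheapest feasible corner: $3.23.

$3.23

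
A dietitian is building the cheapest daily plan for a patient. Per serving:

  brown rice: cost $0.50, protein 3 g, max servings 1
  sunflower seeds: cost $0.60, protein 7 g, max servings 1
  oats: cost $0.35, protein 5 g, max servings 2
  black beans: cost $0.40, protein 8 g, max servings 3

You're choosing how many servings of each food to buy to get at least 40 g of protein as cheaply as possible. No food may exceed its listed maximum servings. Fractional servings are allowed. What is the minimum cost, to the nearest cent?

$2.41

Cost per g of protein: black beans $0.0500, oats $0.0700, sunflower seeds $0.0857, brown rice $0.1667.
Take 3 servings of black beans: +24.0 g protein for $1.20 (total $1.20, still need 16.0 g).
Take 2 servings of oats: +10.0 g protein for $0.70 (total $1.90, still need 6.0 g).
Take 0.8571 servings of sunflower seeds: +6.0 g protein for $0.51 (total $2.41, still need 0.0 g).
Greedy by cheapest-per-g is optimal for a single linear constraint, so the minimum cost is $2.41.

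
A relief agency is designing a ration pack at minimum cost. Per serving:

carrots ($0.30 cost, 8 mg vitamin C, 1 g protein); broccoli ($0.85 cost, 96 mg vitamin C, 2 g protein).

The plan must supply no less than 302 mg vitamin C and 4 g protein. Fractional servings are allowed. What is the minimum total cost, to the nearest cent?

$2.67

For a min-cost LP with two ≥-constraints, a basic feasible solution has at most two positive variables.
carrots only: max(302/8, 4/1) = 37.75 servings → $11.32.
broccoli only: max(302/96, 4/2) = 3.146 servings → $2.67.
carrots + broccoli: the both-tight solution has a negative serving — not a feasible corner.
So the least-cost plan costs $2.67.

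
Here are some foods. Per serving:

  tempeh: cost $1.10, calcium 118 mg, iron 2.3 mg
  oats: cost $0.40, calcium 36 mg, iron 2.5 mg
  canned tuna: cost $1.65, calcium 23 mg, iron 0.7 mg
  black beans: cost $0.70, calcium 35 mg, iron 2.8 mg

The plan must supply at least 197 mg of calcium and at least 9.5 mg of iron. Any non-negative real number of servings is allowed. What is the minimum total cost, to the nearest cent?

$2.04

The cheapest plan sits at a corner of the feasible region — with two constraints it uses at most two foods.
tempeh only: max(197/118, 9.5/2.3) = 4.13 servings → $4.54.
oats only: max(197/36, 9.5/2.5) = 5.472 servings → $2.19.
canned tuna only: max(197/23, 9.5/0.7) = 13.57 servings → $22.39.
black beans only: max(197/35, 9.5/2.8) = 5.629 servings → $3.94.
tempeh + oats with both tight: 0.7092 servings and 3.148 servings → $2.04.
tempeh + canned tuna: intersection lies outside the first quadrant.
tempeh + black beans with both tight: 0.8768 servings and 2.673 servings → $2.84.
oats + canned tuna with both tight: 2.495 servings and 4.659 servings → $8.69.
oats + black beans: intersection lies outside the first quadrant.
canned tuna + black beans with both tight: 5.491 servings and 2.02 servings → $10.47.
So the least-cost plan costs $2.04.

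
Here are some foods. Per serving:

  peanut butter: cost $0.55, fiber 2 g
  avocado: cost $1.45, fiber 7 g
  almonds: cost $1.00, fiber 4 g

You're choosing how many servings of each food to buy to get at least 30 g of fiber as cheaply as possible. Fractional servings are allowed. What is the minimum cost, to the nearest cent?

Cost per g of fiber: avocado $0.2071, almonds $0.2500, peanut butter $0.2750.
With no serving limits, use only avocado: 30 g / 7 g = 4.286 servings × $1.45 = $6.21.

$6.21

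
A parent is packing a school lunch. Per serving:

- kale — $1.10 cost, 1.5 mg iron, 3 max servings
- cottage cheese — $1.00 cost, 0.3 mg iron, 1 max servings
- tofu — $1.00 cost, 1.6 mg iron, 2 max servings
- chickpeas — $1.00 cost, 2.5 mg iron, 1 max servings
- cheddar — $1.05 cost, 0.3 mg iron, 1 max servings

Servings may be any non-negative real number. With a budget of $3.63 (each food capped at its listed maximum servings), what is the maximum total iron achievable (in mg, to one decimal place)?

Iron per dollar: chickpeas 2.5, tofu 1.6, kale 1.364, cottage cheese 0.3, cheddar 0.2857.
Take 1 serving of chickpeas: spends $1.00, +2.5 mg iron (running total 2.5 mg).
Take 2 servings of tofu: spends $2.00, +3.2 mg iron (running total 5.7 mg).
Take 0.5727 servings of kale: spends $0.63, +0.9 mg iron (running total 6.6 mg).
Greedy by best ratio exhausts the cost allowance optimally: 6.6 mg.

6.6 mg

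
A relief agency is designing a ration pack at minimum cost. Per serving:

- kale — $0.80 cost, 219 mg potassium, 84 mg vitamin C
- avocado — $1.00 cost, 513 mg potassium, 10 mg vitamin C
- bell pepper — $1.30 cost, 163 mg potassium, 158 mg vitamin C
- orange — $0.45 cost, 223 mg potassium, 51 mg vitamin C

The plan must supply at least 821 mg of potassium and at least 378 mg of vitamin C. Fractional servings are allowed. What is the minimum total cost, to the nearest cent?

$3.19

Compare the cost at each extreme point of the feasible region.
kale only: max(821/219, 378/84) = 4.5 servings → $3.60.
avocado only: max(821/513, 378/10) = 37.8 servings → $37.80.
bell pepper only: max(821/163, 378/158) = 5.037 servings → $6.55.
orange only: max(821/223, 378/51) = 7.412 servings → $3.34.
kale + avocado: the both-tight solution has a negative serving — not a feasible corner.
kale + bell pepper with both tight: 3.257 servings and 0.6608 servings → $3.46.
kale + orange: intersection lies outside the first quadrant.
avocado + bell pepper with both tight: 0.8575 servings and 2.338 servings → $3.90.
avocado + orange: intersection lies outside the first quadrant.
bell pepper + orange with both tight: 1.576 servings and 2.53 servings → $3.19.
So the least-cost plan costs $3.19.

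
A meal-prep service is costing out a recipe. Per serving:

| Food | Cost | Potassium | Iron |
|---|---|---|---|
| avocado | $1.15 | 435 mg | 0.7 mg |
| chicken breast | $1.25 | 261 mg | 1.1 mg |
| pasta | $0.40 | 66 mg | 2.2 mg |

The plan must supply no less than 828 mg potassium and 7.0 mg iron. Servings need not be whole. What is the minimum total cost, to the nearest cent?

$2.80

Check every corner: each single food scaled to meet both minima, and each pair solved so both constraints bind.
avocado only: max(828/435, 7.0/0.7) = 10 servings → $11.50.
chicken breast only: max(828/261, 7.0/1.1) = 6.364 servings → $7.95.
pasta only: max(828/66, 7.0/2.2) = 12.55 servings → $5.02.
avocado + chicken breast: the both-tight solution has a negative serving — not a feasible corner.
avocado + pasta with both tight: 1.493 servings and 2.707 servings → $2.80.
chicken breast + pasta with both tight: 2.711 servings and 1.827 servings → $4.12.
Cheapest feasible corner: $2.80.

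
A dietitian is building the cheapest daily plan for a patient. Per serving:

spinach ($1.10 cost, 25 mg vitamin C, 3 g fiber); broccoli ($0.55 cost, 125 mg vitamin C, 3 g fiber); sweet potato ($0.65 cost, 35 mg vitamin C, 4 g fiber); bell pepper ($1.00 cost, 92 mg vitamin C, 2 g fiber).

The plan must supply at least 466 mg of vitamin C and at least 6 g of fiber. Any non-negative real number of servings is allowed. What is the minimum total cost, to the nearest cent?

$2.05

An LP optimum is at a vertex; with two nutrient constraints at most two foods are used. Check each candidate.
spinach only: max(466/25, 6/3) = 18.64 servings → $20.50.
broccoli only: max(466/125, 6/3) = 3.728 servings → $2.05.
sweet potato only: max(466/35, 6/4) = 13.31 servings → $8.65.
bell pepper only: max(466/92, 6/2) = 5.065 servings → $5.07.
spinach + broccoli: intersection lies outside the first quadrant.
spinach + sweet potato: intersection lies outside the first quadrant.
spinach + bell pepper: intersection lies outside the first quadrant.
broccoli + sweet potato: the both-tight solution has a negative serving — not a feasible corner.
broccoli + bell pepper: the both-tight solution has a negative serving — not a feasible corner.
sweet potato + bell pepper: intersection lies outside the first quadrant.
The minimum over all feasible corners is $2.05.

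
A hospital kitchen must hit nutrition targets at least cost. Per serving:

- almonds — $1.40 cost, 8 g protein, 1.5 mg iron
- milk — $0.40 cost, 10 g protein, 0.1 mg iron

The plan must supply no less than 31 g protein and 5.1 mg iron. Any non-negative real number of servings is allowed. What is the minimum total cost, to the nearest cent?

$4.88

almonds only: max(31/8, 5.1/1.5) = 3.875 servings → $5.42.
milk only: max(31/10, 5.1/0.1) = 51 servings → $20.40.
almonds + milk with both tight: 3.373 servings and 0.4014 servings → $4.88.
The minimum over all feasible corners is $4.88.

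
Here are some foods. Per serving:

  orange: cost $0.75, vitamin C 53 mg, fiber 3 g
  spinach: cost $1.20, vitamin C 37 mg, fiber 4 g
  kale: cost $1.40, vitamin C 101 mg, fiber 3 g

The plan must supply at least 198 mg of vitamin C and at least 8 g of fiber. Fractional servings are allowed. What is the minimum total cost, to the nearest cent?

$2.77

The cheapest plan sits at a corner of the feasible region — with two constraints it uses at most two foods.
orange only: max(198/53, 8/3) = 3.736 servings → $2.80.
spinach only: max(198/37, 8/4) = 5.351 servings → $6.42.
kale only: max(198/101, 8/3) = 2.667 servings → $3.73.
orange + spinach with both targets exact would need a negative amount; discard.
orange + kale with both tight: 1.486 servings and 1.181 servings → $2.77.
spinach + kale with both tight: 0.7304 servings and 1.693 servings → $3.25.
Cheapest feasible corner: $2.77.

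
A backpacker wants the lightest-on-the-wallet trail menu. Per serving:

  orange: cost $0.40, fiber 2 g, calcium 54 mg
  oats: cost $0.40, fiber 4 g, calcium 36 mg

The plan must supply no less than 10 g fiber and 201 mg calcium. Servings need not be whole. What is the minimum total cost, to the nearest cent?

orange only: max(10/2, 201/54) = 5 servings → $2.00.
oats only: max(10/4, 201/36) = 5.583 servings → $2.23.
orange + oats with both tight: 3.083 servings and 0.9583 servings → $1.62.
The minimum over all feasible corners is $1.62.

$1.62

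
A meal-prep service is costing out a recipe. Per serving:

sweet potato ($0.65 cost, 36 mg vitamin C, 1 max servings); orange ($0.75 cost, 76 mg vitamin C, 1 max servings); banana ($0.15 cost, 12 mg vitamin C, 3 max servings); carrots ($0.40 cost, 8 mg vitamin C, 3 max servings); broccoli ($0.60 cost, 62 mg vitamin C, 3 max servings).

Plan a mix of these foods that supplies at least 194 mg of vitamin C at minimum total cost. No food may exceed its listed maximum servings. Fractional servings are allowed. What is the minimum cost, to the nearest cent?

$1.88

Cost per mg of vitamin C: broccoli $0.0097, orange $0.0099, banana $0.0125, sweet potato $0.0181, carrots $0.0500.
Take 3 servings of broccoli: +186.0 mg vitamin C for $1.80 (total $1.80, still need 8.0 mg).
Take 0.1053 servings of orange: +8.0 mg vitamin C for $0.08 (total $1.88, still need 0.0 mg).
Greedy by cheapest-per-mg is optimal for a single linear constraint, so the minimum cost is $1.88.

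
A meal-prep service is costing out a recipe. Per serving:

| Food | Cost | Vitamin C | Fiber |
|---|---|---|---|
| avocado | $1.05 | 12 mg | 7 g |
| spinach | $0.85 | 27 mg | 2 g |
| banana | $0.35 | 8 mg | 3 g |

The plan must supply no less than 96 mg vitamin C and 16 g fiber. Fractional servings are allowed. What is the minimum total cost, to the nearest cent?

$3.38

An LP optimum is at a vertex; with two nutrient constraints at most two foods are used. Check each candidate.
avocado only: max(96/12, 16/7) = 8 servings → $8.40.
spinach only: max(96/27, 16/2) = 8 servings → $6.80.
banana only: max(96/8, 16/3) = 12 servings → $4.20.
avocado + spinach with both tight: 1.455 servings and 2.909 servings → $4.00.
avocado + banana: intersection lies outside the first quadrant.
spinach + banana with both tight: 2.462 servings and 3.692 servings → $3.38.
So the least-cost plan costs $3.38.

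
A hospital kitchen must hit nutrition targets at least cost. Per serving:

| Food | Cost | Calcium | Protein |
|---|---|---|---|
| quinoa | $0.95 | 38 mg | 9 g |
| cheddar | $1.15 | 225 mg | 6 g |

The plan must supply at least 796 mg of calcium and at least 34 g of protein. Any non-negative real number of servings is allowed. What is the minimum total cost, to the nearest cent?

With two linear requirements the optimum uses one or two foods; enumerate the corners.
quinoa only: max(796/38, 34/9) = 20.95 servings → $19.90.
cheddar only: max(796/225, 34/6) = 5.667 servings → $6.52.
quinoa + cheddar with both tight: 1.599 servings and 3.268 servings → $5.28.
Cheapest feasible corner: $5.28.

$5.28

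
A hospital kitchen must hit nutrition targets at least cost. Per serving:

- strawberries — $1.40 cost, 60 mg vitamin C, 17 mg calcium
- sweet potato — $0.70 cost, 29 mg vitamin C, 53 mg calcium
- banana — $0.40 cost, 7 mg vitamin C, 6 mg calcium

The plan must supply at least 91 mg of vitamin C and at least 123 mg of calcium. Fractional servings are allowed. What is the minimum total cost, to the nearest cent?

$2.17

The cheapest plan sits at a corner of the feasible region — with two constraints it uses at most two foods.
strawberries only: max(91/60, 123/17) = 7.235 servings → $10.13.
sweet potato only: max(91/29, 123/53) = 3.138 servings → $2.20.
banana only: max(91/7, 123/6) = 20.5 servings → $8.20.
strawberries + sweet potato with both tight: 0.4674 servings and 2.171 servings → $2.17.
strawberries + banana with both targets exact would need a negative amount; discard.
sweet potato + banana with both tight: 1.599 servings and 6.376 servings → $3.67.
The minimum over all feasible corners is $2.17.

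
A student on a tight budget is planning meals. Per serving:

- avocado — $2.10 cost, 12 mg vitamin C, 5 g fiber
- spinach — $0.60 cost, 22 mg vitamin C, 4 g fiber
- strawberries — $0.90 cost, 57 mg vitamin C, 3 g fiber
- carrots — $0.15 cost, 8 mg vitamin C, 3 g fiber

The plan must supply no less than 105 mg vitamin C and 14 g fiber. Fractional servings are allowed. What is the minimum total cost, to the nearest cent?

Minimising a linear cost over {vitamin C ≥ 105, fiber ≥ 14, servings ≥ 0} — the optimum is at a vertex, using one or two foods.
avocado only: max(105/12, 14/5) = 8.75 servings → $18.38.
spinach only: max(105/22, 14/4) = 4.773 servings → $2.86.
strawberries only: max(105/57, 14/3) = 4.667 servings → $4.20.
carrots only: max(105/8, 14/3) = 13.12 servings → $1.97.
avocado + spinach with both targets exact would need a negative amount; discard.
avocado + strawberries with both tight: 1.94 servings and 1.434 servings → $5.36.
avocado + carrots: the both-tight solution has a negative serving — not a feasible corner.
spinach + strawberries with both tight: 2.981 servings and 0.6914 servings → $2.41.
spinach + carrots: intersection lies outside the first quadrant.
strawberries + carrots with both tight: 1.381 servings and 3.286 servings → $1.74.
Cheapest feasible corner: $1.74.

$1.74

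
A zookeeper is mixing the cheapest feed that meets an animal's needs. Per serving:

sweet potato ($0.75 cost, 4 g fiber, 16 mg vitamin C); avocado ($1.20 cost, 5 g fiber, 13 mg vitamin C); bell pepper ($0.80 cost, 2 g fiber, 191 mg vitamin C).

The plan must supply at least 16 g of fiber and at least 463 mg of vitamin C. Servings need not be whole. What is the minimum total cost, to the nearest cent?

$3.93

Two binding constraints pin down two serving amounts, so the optimal mix uses at most two foods. The candidates are each food alone (scaled to the tighter of fiber/vitamin C) and each pair with both constraints tight.
sweet potato only: max(16/4, 463/16) = 28.94 servings → $21.70.
avocado only: max(16/5, 463/13) = 35.62 servings → $42.74.
bell pepper only: max(16/2, 463/191) = 8 servings → $6.40.
sweet potato + avocado: intersection lies outside the first quadrant.
sweet potato + bell pepper with both tight: 2.91 servings and 2.18 servings → $3.93.
avocado + bell pepper with both tight: 2.293 servings and 2.268 servings → $4.57.
The minimum over all feasible corners is $3.93.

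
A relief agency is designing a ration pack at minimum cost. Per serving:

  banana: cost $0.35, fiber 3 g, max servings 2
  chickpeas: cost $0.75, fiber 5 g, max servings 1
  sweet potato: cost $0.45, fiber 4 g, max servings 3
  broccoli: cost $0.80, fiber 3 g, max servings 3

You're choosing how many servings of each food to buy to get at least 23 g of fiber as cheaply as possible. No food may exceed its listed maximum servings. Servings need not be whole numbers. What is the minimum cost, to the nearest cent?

$2.80

Cost per g of fiber: sweet potato $0.1125, banana $0.1167, chickpeas $0.1500, broccoli $0.2667.
Take 3 servings of sweet potato: +12.0 g fiber for $1.35 (total $1.35, still need 11.0 g).
Take 2 servings of banana: +6.0 g fiber for $0.70 (total $2.05, still need 5.0 g).
Take 1 serving of chickpeas: +5.0 g fiber for $0.75 (total $2.80, still need 0.0 g).
Filling from the cheapest source first is optimal under one linear minimum: $2.80.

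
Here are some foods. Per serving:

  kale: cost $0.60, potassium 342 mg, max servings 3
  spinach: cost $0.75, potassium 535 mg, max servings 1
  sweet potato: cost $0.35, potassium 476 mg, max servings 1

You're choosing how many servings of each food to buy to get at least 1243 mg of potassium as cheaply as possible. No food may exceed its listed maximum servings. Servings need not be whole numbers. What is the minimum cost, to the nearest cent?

$1.51

Cost per mg of potassium: sweet potato $0.0007, spinach $0.0014, kale $0.0018.
Take 1 serving of sweet potato: +476.0 mg potassium for $0.35 (total $0.35, still need 767.0 mg).
Take 1 serving of spinach: +535.0 mg potassium for $0.75 (total $1.10, still need 232.0 mg).
Take 0.6784 servings of kale: +232.0 mg potassium for $0.41 (total $1.51, still need 0.0 mg).
Greedy by cheapest-per-mg is optimal for a single linear constraint, so the minimum cost is $1.51.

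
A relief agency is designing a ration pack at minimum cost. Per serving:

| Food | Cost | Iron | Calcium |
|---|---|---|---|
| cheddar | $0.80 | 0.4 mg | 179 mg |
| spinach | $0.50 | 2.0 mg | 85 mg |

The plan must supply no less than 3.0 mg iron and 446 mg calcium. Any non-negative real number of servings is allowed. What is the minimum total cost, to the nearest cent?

cheddar only: max(3.0/0.4, 446/179) = 7.5 servings → $6.00.
spinach only: max(3.0/2.0, 446/85) = 5.247 servings → $2.62.
cheddar + spinach with both tight: 1.966 servings and 1.107 servings → $2.13.
So the least-cost plan costs $2.13.

$2.13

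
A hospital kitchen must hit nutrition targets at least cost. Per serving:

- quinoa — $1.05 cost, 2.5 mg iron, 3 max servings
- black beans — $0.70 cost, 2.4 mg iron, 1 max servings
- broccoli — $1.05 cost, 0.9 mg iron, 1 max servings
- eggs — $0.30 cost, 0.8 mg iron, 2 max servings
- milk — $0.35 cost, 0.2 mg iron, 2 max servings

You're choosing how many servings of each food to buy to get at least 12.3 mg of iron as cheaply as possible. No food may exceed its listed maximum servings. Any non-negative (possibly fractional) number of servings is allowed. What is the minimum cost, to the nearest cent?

$5.38

Cost per mg of iron: black beans $0.2917, eggs $0.3750, quinoa $0.4200, broccoli $1.1667, milk $1.7500.
Take 1 serving of black beans: +2.4 mg iron for $0.70 (total $0.70, still need 9.9 mg).
Take 2 servings of eggs: +1.6 mg iron for $0.60 (total $1.30, still need 8.3 mg).
Take 3 servings of quinoa: +7.5 mg iron for $3.15 (total $4.45, still need 0.8 mg).
Take 0.8889 servings of broccoli: +0.8 mg iron for $0.93 (total $5.38, still need 0.0 mg).
Filling from the cheapest source first is optimal under one linear minimum: $5.38.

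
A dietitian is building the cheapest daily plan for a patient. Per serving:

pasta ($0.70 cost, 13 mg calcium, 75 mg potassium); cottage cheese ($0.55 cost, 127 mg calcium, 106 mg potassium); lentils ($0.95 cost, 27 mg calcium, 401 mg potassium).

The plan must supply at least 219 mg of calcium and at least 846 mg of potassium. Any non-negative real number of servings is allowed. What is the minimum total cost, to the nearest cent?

$2.41

A basic optimal solution has at most two foods positive. Try each food alone and each pair with both targets met exactly.
pasta only: max(219/13, 846/75) = 16.85 servings → $11.79.
cottage cheese only: max(219/127, 846/106) = 7.981 servings → $4.39.
lentils only: max(219/27, 846/401) = 8.111 servings → $7.71.
pasta + cottage cheese with both tight: 10.34 servings and 0.6661 servings → $7.60.
pasta + lentils with both targets exact would need a negative amount; discard.
cottage cheese + lentils with both tight: 1.352 servings and 1.752 servings → $2.41.
The minimum over all feasible corners is $2.41.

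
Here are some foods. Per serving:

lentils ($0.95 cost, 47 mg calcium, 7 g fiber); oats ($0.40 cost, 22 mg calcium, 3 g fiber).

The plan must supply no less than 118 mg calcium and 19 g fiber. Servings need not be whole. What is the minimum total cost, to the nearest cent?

$2.53

At the optimum either one food covers both requirements or two foods hit both targets exactly; no other combination can be cheaper.
lentils only: max(118/47, 19/7) = 2.714 servings → $2.58.
oats only: max(118/22, 19/3) = 6.333 servings → $2.53.
lentils + oats: intersection lies outside the first quadrant.
The minimum over all feasible corners is $2.53.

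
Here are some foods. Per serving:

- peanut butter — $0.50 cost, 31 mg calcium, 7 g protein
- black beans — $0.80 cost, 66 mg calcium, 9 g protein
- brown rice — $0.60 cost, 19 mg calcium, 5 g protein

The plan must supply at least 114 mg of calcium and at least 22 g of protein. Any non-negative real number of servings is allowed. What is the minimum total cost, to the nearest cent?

$1.67

For a min-cost LP with two ≥-constraints, a basic feasible solution has at most two positive variables.
peanut butter only: max(114/31, 22/7) = 3.677 servings → $1.84.
black beans only: max(114/66, 22/9) = 2.444 servings → $1.96.
brown rice only: max(114/19, 22/5) = 6 servings → $3.60.
peanut butter + black beans with both tight: 2.328 servings and 0.6339 servings → $1.67.
peanut butter + brown rice: the both-tight solution has a negative serving — not a feasible corner.
black beans + brown rice with both tight: 0.956 servings and 2.679 servings → $2.37.
The minimum over all feasible corners is $1.67.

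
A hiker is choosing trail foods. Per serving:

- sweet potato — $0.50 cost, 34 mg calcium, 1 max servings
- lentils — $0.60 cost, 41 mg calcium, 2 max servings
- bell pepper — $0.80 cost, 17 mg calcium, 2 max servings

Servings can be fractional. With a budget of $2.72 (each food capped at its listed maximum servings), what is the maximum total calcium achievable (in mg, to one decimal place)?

Calcium per dollar: lentils 68.33, sweet potato 68, bell pepper 21.25.
Take 2 servings of lentils: spends $1.20, +82.0 mg calcium (running total 82.0 mg).
Take 1 serving of sweet potato: spends $0.50, +34.0 mg calcium (running total 116.0 mg).
Take 1.275 servings of bell pepper: spends $1.02, +21.7 mg calcium (running total 137.7 mg).
Greedy by best ratio exhausts the cost allowance optimally: 137.7 mg.

137.7 mg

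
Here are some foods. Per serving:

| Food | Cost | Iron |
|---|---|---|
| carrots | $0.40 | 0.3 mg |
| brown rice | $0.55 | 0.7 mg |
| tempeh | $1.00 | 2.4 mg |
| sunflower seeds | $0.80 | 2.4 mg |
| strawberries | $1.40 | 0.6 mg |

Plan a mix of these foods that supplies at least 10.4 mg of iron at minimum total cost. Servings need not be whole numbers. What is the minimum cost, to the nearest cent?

Cost per mg of iron: sunflower seeds $0.3333, tempeh $0.4167, brown rice $0.7857, carrots $1.3333, strawberries $2.3333.
With no serving limits, use only sunflower seeds: 10.4 mg / 2.4 mg = 4.333 servings × $0.80 = $3.47.

$3.47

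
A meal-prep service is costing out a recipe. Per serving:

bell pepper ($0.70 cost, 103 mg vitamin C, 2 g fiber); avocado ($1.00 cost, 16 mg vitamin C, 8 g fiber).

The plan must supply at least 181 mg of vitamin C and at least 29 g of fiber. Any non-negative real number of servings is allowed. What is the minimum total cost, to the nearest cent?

This is a tiny linear program; its minimum lies at a vertex of the feasible set. List the vertices and price them.
bell pepper only: max(181/103, 29/2) = 14.5 servings → $10.15.
avocado only: max(181/16, 29/8) = 11.31 servings → $11.31.
bell pepper + avocado with both tight: 1.242 servings and 3.314 servings → $4.18.
Cheapest feasible corner: $4.18.

$4.18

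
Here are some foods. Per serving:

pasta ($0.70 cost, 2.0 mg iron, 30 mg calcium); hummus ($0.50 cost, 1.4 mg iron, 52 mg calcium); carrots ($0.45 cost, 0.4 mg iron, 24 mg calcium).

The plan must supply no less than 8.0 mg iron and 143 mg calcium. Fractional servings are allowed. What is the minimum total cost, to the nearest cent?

This is a tiny linear program; its minimum lies at a vertex of the feasible set. List the vertices and price them.
pasta only: max(8.0/2.0, 143/30) = 4.767 servings → $3.34.
hummus only: max(8.0/1.4, 143/52) = 5.714 servings → $2.86.
carrots only: max(8.0/0.4, 143/24) = 20 servings → $9.00.
pasta + hummus with both tight: 3.481 servings and 0.7419 servings → $2.81.
pasta + carrots with both tight: 3.744 servings and 1.278 servings → $3.20.
hummus + carrots: intersection lies outside the first quadrant.
So the least-cost plan costs $2.81.

$2.81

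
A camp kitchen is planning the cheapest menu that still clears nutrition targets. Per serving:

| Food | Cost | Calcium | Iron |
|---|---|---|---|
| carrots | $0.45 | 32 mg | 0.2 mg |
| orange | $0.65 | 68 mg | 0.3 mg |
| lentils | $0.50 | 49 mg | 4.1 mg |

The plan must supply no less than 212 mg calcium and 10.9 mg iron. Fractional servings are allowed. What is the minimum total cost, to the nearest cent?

For a min-cost LP with two ≥-constraints, a basic feasible solution has at most two positive variables.
carrots only: max(212/32, 10.9/0.2) = 54.5 servings → $24.52.
orange only: max(212/68, 10.9/0.3) = 36.33 servings → $23.62.
lentils only: max(212/49, 10.9/4.1) = 4.327 servings → $2.16.
carrots + orange: the both-tight solution has a negative serving — not a feasible corner.
carrots + lentils with both tight: 2.76 servings and 2.524 servings → $2.50.
orange + lentils with both tight: 1.269 servings and 2.566 servings → $2.11.
Cheapest feasible corner: $2.11.

$2.11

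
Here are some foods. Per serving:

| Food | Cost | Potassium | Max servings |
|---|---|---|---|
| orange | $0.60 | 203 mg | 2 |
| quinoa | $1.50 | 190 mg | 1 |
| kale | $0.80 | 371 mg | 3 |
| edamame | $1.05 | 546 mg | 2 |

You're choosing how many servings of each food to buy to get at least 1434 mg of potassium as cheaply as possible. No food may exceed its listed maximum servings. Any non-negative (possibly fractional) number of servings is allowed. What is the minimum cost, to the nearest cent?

$2.84

Cost per mg of potassium: edamame $0.0019, kale $0.0022, orange $0.0030, quinoa $0.0079.
Take 2 servings of edamame: +1092.0 mg potassium for $2.10 (total $2.10, still need 342.0 mg).
Take 0.9218 servings of kale: +342.0 mg potassium for $0.74 (total $2.84, still need 0.0 mg).
Filling from the cheapest source first is optimal under one linear minimum: $2.84.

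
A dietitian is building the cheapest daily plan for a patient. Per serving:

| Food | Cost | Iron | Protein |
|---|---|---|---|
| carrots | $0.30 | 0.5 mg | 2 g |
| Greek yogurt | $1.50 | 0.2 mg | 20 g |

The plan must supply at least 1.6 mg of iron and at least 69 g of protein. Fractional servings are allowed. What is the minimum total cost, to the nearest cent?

$5.46

carrots only: max(1.6/0.5, 69/2) = 34.5 servings → $10.35.
Greek yogurt only: max(1.6/0.2, 69/20) = 8 servings → $12.00.
carrots + Greek yogurt with both tight: 1.896 servings and 3.26 servings → $5.46.
The minimum over all feasible corners is $5.46.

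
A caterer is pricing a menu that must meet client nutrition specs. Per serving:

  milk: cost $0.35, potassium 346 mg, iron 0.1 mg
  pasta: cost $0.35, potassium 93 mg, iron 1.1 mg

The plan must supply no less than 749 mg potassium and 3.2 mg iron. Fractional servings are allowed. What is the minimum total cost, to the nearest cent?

$1.47

This is a tiny linear program; its minimum lies at a vertex of the feasible set. List the vertices and price them.
milk only: max(749/346, 3.2/0.1) = 32 servings → $11.20.
pasta only: max(749/93, 3.2/1.1) = 8.054 servings → $2.82.
milk + pasta with both tight: 1.417 servings and 2.78 servings → $1.47.
Cheapest feasible corner: $1.47.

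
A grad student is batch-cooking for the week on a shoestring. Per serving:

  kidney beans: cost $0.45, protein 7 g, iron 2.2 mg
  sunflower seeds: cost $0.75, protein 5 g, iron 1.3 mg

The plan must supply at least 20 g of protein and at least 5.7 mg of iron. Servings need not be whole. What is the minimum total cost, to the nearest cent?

This is a tiny linear program; its minimum lies at a vertex of the feasible set. List the vertices and price them.
kidney beans only: max(20/7, 5.7/2.2) = 2.857 servings → $1.29.
sunflower seeds only: max(20/5, 5.7/1.3) = 4.385 servings → $3.29.
kidney beans + sunflower seeds with both tight: 1.316 servings and 2.158 servings → $2.21.
The minimum over all feasible corners is $1.29.

$1.29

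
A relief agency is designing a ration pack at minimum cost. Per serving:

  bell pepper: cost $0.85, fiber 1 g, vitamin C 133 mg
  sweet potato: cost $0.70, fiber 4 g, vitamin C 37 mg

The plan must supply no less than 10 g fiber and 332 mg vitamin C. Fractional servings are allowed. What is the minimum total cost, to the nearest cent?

$3.06

Compare the cost at each extreme point of the feasible region.
bell pepper only: max(10/1, 332/133) = 10 servings → $8.50.
sweet potato only: max(10/4, 332/37) = 8.973 servings → $6.28.
bell pepper + sweet potato with both tight: 1.935 servings and 2.016 servings → $3.06.
So the least-cost plan costs $3.06.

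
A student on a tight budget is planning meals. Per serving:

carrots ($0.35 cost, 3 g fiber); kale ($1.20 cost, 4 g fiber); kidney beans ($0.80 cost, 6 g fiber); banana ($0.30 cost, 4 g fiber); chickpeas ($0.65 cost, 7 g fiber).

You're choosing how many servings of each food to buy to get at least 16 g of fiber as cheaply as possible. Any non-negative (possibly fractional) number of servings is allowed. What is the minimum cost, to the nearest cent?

Cost per g of fiber: banana $0.0750, chickpeas $0.0929, carrots $0.1167, kidney beans $0.1333, kale $0.3000.
With no serving limits, use only banana: 16 g / 4 g = 4 servings × $0.30 = $1.20.

$1.20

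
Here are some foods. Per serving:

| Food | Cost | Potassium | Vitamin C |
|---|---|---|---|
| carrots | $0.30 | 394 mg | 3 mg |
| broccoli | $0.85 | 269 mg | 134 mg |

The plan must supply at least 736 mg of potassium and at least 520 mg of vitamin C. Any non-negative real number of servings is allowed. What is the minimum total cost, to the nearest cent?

Two binding constraints pin down two serving amounts, so the optimal mix uses at most two foods. The candidates are each food alone (scaled to the tighter of potassium/vitamin C) and each pair with both constraints tight.
carrots only: max(736/394, 520/3) = 173.3 servings → $52.00.
broccoli only: max(736/269, 520/134) = 3.881 servings → $3.30.
carrots + broccoli with both targets exact would need a negative amount; discard.
So the least-cost plan costs $3.30.

$3.30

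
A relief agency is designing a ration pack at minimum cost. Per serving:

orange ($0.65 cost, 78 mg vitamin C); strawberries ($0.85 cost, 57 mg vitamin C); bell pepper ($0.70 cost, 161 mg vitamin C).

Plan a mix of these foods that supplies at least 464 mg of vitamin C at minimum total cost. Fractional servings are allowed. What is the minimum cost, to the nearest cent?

Cost per mg of vitamin C: bell pepper $0.0043, orange $0.0083, strawberries $0.0149.
With no serving limits, use only bell pepper: 464 mg / 161 mg = 2.882 servings × $0.70 = $2.02.

$2.02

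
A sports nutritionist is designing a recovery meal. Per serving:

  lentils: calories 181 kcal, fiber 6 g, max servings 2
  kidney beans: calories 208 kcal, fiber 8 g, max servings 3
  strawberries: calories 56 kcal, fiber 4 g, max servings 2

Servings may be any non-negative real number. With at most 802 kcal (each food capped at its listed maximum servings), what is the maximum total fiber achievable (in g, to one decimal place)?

Fiber per kcal: strawberries 0.07143, kidney beans 0.03846, lentils 0.03315.
Take 2 servings of strawberries: uses 112 kcal, +8.0 g fiber (running total 8.0 g).
Take 3 servings of kidney beans: uses 624 kcal, +24.0 g fiber (running total 32.0 g).
Take 0.3646 servings of lentils: uses 66 kcal, +2.2 g fiber (running total 34.2 g).
Filling greedily by fiber-per-kcal is optimal for one linear limit, giving 34.2 g.

34.2 g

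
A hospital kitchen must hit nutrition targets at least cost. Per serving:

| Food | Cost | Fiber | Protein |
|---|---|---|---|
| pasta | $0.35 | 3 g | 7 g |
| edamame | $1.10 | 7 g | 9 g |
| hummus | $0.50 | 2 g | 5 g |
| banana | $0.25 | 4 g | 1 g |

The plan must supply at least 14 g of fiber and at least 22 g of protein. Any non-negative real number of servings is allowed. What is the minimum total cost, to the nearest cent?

$1.36

Compare the cost at each extreme point of the feasible region.
pasta only: max(14/3, 22/7) = 4.667 servings → $1.63.
edamame only: max(14/7, 22/9) = 2.444 servings → $2.69.
hummus only: max(14/2, 22/5) = 7 servings → $3.50.
banana only: max(14/4, 22/1) = 22 servings → $5.50.
pasta + edamame with both tight: 1.273 servings and 1.455 servings → $2.05.
pasta + hummus: the both-tight solution has a negative serving — not a feasible corner.
pasta + banana with both tight: 2.96 servings and 1.28 servings → $1.36.
edamame + hummus with both tight: 1.529 servings and 1.647 servings → $2.51.
edamame + banana: the both-tight solution has a negative serving — not a feasible corner.
hummus + banana with both tight: 4.111 servings and 1.444 servings → $2.42.
The minimum over all feasible corners is $1.36.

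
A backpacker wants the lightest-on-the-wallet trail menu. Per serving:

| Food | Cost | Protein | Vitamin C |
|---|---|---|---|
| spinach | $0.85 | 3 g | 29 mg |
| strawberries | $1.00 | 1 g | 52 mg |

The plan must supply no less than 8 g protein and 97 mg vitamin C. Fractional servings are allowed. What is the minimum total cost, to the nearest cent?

The cheapest plan sits at a corner of the feasible region — with two constraints it uses at most two foods.
spinach only: max(8/3, 97/29) = 3.345 servings → $2.84.
strawberries only: max(8/1, 97/52) = 8 servings → $8.00.
spinach + strawberries with both tight: 2.512 servings and 0.4646 servings → $2.60.
Cheapest feasible corner: $2.60.

$2.60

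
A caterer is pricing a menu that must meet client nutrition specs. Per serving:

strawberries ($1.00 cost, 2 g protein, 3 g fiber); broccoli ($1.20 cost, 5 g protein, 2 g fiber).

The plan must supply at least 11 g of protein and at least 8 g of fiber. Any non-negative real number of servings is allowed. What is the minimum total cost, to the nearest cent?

$3.49

With two linear requirements the optimum uses one or two foods; enumerate the corners.
strawberries only: max(11/2, 8/3) = 5.5 servings → $5.50.
broccoli only: max(11/5, 8/2) = 4 servings → $4.80.
strawberries + broccoli with both tight: 1.636 servings and 1.545 servings → $3.49.
The minimum over all feasible corners is $3.49.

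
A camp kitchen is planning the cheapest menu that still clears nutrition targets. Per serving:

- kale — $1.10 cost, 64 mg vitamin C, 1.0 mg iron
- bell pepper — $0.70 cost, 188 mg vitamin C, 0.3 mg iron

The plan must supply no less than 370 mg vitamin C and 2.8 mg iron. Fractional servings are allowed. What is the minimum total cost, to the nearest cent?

The cheapest plan sits at a corner of the feasible region — with two constraints it uses at most two foods.
kale only: max(370/64, 2.8/1.0) = 5.781 servings → $6.36.
bell pepper only: max(370/188, 2.8/0.3) = 9.333 servings → $6.53.
kale + bell pepper with both tight: 2.461 servings and 1.13 servings → $3.50.
The minimum over all feasible corners is $3.50.

$3.50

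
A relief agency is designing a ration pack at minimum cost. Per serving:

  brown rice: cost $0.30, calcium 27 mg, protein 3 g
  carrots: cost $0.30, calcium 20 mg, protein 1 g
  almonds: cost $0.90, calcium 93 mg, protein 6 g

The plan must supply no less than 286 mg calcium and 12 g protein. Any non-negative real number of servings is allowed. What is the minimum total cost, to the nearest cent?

$2.77

An LP optimum is at a vertex; with two nutrient constraints at most two foods are used. Check each candidate.
brown rice only: max(286/27, 12/3) = 10.59 servings → $3.18.
carrots only: max(286/20, 12/1) = 14.3 servings → $4.29.
almonds only: max(286/93, 12/6) = 3.075 servings → $2.77.
brown rice + carrots: the both-tight solution has a negative serving — not a feasible corner.
brown rice + almonds: the both-tight solution has a negative serving — not a feasible corner.
carrots + almonds: intersection lies outside the first quadrant.
So the least-cost plan costs $2.77.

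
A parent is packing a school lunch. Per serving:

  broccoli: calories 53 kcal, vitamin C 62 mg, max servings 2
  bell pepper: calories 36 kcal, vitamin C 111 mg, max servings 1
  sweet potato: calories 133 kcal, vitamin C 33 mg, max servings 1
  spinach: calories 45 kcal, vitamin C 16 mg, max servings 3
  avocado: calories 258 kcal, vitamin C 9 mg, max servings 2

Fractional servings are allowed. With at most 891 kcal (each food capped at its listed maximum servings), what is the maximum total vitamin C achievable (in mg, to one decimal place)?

Vitamin C per kcal: bell pepper 3.083, broccoli 1.17, spinach 0.3556, sweet potato 0.2481, avocado 0.03488.
Take 1 serving of bell pepper: uses 36 kcal, +111.0 mg vitamin C (running total 111.0 mg).
Take 2 servings of broccoli: uses 106 kcal, +124.0 mg vitamin C (running total 235.0 mg).
Take 3 servings of spinach: uses 135 kcal, +48.0 mg vitamin C (running total 283.0 mg).
Take 1 serving of sweet potato: uses 133 kcal, +33.0 mg vitamin C (running total 316.0 mg).
Take 1.864 servings of avocado: uses 481 kcal, +16.8 mg vitamin C (running total 332.8 mg).
Greedy by best ratio exhausts the calories allowance optimally: 332.8 mg.

332.8 mg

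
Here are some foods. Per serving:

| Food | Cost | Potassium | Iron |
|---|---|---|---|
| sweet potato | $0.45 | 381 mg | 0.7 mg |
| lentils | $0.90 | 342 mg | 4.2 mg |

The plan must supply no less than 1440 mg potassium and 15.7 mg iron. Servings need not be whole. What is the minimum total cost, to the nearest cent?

An LP optimum is at a vertex; with two nutrient constraints at most two foods are used. Check each candidate.
sweet potato only: max(1440/381, 15.7/0.7) = 22.43 servings → $10.09.
lentils only: max(1440/342, 15.7/4.2) = 4.211 servings → $3.79.
sweet potato + lentils with both tight: 0.4987 servings and 3.655 servings → $3.51.
So the least-cost plan costs $3.51.

$3.51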